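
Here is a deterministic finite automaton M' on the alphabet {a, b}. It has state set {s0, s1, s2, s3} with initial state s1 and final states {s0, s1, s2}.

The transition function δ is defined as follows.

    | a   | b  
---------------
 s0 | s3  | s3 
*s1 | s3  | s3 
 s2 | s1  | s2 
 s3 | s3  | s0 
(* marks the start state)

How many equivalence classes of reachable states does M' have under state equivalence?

Reachable states from the start: {s0,s1,s3}. Unreachable: {s2} — drop them.
P0 = {s0,s1} | {s3}.
Stable partition: {s0,s1} | {s3} — 2 equivalence classes.

2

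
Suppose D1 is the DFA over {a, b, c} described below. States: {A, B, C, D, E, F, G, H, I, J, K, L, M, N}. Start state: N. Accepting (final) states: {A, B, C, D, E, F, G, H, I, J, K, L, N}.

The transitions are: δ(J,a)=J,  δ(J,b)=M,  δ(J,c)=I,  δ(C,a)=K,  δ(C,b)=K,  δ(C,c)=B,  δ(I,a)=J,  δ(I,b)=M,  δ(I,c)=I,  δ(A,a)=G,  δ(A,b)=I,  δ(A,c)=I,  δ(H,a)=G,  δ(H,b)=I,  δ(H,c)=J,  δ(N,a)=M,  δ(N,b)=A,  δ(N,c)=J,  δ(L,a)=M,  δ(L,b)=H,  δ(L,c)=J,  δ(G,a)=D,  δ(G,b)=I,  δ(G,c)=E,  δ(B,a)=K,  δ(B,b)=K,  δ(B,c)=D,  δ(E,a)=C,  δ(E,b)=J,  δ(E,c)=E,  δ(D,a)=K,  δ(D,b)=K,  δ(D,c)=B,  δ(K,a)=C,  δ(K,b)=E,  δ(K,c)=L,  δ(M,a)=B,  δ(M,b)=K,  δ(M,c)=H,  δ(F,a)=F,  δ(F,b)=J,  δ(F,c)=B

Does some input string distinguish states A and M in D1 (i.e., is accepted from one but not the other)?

First remove the unreachable states {F}; 13 states remain.
Initial partition by acceptance: {A,B,C,D,E,G,H,I,J,K,L,N} | {M}.
Refine {A,B,C,D,E,G,H,I,J,K,L,N} on symbol a: members go to different blocks, giving {A,B,C,D,E,G,H,I,J,K} and {L,N}.
On input b, block {A,B,C,D,E,G,H,I,J,K} splits into {A,B,C,D,E,G,H,K} and {I,J}.
Split {A,B,C,D,E,G,H,K} by δ(·,b) → {A,E,G,H} and {B,C,D,K}.
On input a, block {A,E,G,H} splits into {A,H} and {E,G}.
Split {B,C,D,K} by δ(·,b) → {B,C,D} and {K}.
No further refinement is possible. Final partition (7 blocks): {A,H} | {M} | {L,N} | {I,J} | {B,C,D} | {E,G} | {K}.
A and M end up in different blocks, so they are distinguishable. For instance, the string 'ε' is accepted from only A.

Yes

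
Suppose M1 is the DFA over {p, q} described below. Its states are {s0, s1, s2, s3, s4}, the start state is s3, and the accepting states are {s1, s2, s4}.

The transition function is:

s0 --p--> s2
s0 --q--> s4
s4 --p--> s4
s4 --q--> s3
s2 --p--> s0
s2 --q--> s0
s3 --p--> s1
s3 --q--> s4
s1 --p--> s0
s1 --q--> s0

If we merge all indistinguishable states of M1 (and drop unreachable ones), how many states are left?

3

All states are reachable from the start state.
P0 = {s1,s2,s4} | {s0,s3}.
Refine {s1,s2,s4} on symbol p: members go to different blocks, giving {s1,s2} and {s4}.
The partition is now stable with 3 blocks: {s1,s2} | {s0,s3} | {s4}.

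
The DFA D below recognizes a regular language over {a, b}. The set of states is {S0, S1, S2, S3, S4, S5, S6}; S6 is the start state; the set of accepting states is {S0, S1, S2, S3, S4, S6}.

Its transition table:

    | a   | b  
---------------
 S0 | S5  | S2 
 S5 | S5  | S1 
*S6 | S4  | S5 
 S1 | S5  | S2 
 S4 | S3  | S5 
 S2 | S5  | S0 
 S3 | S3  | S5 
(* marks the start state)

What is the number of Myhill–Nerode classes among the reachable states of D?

Initial partition by acceptance: {S0,S1,S2,S3,S4,S6} | {S5}.
Refine {S0,S1,S2,S3,S4,S6} on symbol a: members go to different blocks, giving {S0,S1,S2} and {S3,S4,S6}.
No further refinement is possible. Final partition (3 blocks): {S0,S1,S2} | {S5} | {S3,S4,S6}.

3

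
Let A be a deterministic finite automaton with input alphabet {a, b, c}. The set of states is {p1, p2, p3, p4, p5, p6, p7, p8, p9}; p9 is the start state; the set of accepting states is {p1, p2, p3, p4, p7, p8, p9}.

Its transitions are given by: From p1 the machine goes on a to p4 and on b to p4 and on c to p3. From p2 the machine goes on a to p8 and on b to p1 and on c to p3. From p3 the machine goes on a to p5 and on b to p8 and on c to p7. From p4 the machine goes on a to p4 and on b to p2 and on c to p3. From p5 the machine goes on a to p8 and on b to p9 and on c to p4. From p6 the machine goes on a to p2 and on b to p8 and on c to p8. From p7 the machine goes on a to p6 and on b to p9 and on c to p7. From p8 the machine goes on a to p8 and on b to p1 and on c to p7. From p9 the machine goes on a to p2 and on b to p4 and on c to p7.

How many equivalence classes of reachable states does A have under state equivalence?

Initial partition by acceptance: {p1,p2,p3,p4,p7,p8,p9} | {p5,p6}.
Refine {p1,p2,p3,p4,p7,p8,p9} on symbol a: members go to different blocks, giving {p1,p2,p4,p8,p9} and {p3,p7}.
Stable partition: {p1,p2,p4,p8,p9} | {p5,p6} | {p3,p7} — 3 equivalence classes.

3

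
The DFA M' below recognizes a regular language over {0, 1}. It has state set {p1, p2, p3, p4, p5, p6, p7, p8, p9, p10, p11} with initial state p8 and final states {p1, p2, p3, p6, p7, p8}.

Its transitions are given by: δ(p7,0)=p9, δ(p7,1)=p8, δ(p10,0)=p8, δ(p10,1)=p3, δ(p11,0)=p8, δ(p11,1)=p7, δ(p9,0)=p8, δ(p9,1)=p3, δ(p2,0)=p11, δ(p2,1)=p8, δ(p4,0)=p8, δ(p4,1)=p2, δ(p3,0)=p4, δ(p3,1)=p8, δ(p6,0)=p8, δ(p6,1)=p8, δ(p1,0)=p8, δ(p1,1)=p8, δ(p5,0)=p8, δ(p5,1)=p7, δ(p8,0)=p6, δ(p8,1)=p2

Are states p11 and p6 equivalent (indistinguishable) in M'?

No

States {p1,p5,p10} cannot be reached from the start state, so discard them.
P0 = {p2,p3,p6,p7,p8} | {p4,p9,p11}.
Split {p2,p3,p6,p7,p8} by δ(·,0) → {p2,p3,p7} and {p6,p8}.
Refine {p6,p8} on symbol 1: members go to different blocks, giving {p6} and {p8}.
No further refinement is possible. Final partition (4 blocks): {p2,p3,p7} | {p4,p9,p11} | {p6} | {p8}.
p11 and p6 end up in different blocks, so they are distinguishable. For instance, the string 'ε' is accepted from only p6.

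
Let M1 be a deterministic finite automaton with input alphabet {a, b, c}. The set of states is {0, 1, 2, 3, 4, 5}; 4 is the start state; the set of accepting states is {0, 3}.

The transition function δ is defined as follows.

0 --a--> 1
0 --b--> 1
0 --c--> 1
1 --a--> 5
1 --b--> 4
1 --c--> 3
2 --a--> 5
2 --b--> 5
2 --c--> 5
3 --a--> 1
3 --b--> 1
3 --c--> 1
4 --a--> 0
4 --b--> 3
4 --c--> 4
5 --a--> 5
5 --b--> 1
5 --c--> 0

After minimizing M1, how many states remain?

4

First remove the unreachable states {2}; 5 states remain.
Start with accepting vs non-accepting: {0,3} | {1,4,5}.
Split {1,4,5} by δ(·,a) → {1,5} and {4}.
Refine {1,5} on symbol b: members go to different blocks, giving {1} and {5}.
Stable partition: {0,3} | {1} | {4} | {5} — 4 equivalence classes.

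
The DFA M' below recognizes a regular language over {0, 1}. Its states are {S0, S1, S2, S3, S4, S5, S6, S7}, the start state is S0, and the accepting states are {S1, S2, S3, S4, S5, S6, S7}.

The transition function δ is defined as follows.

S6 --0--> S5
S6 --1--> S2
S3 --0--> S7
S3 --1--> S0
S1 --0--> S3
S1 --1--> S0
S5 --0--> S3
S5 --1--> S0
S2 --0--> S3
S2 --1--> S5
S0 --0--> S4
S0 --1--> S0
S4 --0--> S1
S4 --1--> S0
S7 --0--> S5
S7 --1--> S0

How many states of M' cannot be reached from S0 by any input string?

Starting at S0 and following transitions, the reachable set is {S0, S1, S3, S4, S5, S7}. That leaves S2, S6 unreachable — 2 in total.

2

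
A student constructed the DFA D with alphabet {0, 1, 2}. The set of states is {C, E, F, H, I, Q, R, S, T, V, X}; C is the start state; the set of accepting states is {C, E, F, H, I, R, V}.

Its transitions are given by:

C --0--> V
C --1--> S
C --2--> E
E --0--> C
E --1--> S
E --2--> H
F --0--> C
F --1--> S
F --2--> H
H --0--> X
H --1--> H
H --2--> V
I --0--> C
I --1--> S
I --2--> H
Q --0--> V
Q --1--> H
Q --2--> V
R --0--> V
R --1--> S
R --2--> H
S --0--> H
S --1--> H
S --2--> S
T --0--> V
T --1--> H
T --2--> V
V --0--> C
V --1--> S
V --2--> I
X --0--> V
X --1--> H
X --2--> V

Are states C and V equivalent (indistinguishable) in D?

Reachable states from the start: {C,E,H,I,S,V,X}. Unreachable: {F,Q,R,T} — drop them.
P0 = {C,E,H,I,V} | {S,X}.
On input 0, block {C,E,H,I,V} splits into {C,E,I,V} and {H}.
Split {C,E,I,V} by δ(·,2) → {E,I} and {C,V}.
Split {S,X} by δ(·,0) → {S} and {X}.
The partition is now stable with 5 blocks: {E,I} | {S} | {H} | {C,V} | {X}.
C and V lie in the same block of the stable partition, so they are equivalent — no string distinguishes them.

Yes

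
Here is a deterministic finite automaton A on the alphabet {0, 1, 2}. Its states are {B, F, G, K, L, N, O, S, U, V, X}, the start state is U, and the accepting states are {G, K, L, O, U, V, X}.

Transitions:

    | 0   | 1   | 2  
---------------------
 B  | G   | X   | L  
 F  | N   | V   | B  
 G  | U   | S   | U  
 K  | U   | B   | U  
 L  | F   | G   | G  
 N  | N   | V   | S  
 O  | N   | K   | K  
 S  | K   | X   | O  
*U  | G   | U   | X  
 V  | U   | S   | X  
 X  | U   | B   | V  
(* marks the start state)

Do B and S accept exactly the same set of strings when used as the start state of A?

All states are reachable from the start state.
Start with accepting vs non-accepting: {G,K,L,O,U,V,X} | {B,F,N,S}.
Refine {G,K,L,O,U,V,X} on symbol 0: members go to different blocks, giving {G,K,U,V,X} and {L,O}.
Split {G,K,U,V,X} by δ(·,1) → {G,K,V,X} and {U}.
Refine {G,K,V,X} on symbol 2: members go to different blocks, giving {G,K} and {V,X}.
Split {B,F,N,S} by δ(·,0) → {F,N} and {B,S}.
The partition is now stable with 6 blocks: {G,K} | {F,N} | {L,O} | {U} | {V,X} | {B,S}.
B and S lie in the same block of the stable partition, so they are equivalent — no string distinguishes them.

Yes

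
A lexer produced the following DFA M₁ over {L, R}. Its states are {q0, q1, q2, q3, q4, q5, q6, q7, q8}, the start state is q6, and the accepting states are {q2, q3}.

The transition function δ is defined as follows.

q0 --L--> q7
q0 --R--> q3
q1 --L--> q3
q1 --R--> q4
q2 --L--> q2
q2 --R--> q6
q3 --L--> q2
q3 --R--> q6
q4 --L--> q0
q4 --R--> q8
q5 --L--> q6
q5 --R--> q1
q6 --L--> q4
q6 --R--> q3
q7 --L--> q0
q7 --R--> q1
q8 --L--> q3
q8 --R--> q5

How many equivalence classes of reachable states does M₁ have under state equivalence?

4

Every state is reachable, so we keep all 9.
Start with accepting vs non-accepting: {q2,q3} | {q0,q1,q4,q5,q6,q7,q8}.
On input L, block {q0,q1,q4,q5,q6,q7,q8} splits into {q0,q4,q5,q6,q7} and {q1,q8}.
Refine {q0,q4,q5,q6,q7} on symbol R: members go to different blocks, giving {q4,q5,q7} and {q0,q6}.
The partition is now stable with 4 blocks: {q2,q3} | {q4,q5,q7} | {q1,q8} | {q0,q6}.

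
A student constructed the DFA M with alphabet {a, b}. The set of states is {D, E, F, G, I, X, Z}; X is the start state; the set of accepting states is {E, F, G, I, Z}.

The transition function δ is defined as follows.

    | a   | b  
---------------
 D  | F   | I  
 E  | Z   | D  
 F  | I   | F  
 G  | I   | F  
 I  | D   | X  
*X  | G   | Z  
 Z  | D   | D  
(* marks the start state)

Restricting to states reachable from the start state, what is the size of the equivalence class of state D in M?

Reachable states from the start: {D,F,G,I,X,Z}. Unreachable: {E} — drop them.
P0 = {F,G,I,Z} | {D,X}.
Refine {F,G,I,Z} on symbol a: members go to different blocks, giving {I,Z} and {F,G}.
Stable partition: {I,Z} | {D,X} | {F,G} — 3 equivalence classes.
State D belongs to the block {D,X}, which has 2 states.

2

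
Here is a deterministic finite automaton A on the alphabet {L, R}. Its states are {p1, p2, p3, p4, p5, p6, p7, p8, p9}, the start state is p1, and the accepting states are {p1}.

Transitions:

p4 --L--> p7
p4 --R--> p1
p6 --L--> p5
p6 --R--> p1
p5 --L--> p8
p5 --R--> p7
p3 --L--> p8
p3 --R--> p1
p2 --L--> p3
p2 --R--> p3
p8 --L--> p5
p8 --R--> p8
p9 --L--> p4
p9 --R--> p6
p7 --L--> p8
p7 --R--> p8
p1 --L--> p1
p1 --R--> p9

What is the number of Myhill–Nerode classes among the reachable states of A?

Reachable states from the start: {p1,p4,p5,p6,p7,p8,p9}. Unreachable: {p2,p3} — drop them.
Initial partition by acceptance: {p1} | {p4,p5,p6,p7,p8,p9}.
Split {p4,p5,p6,p7,p8,p9} by δ(·,R) → {p5,p7,p8,p9} and {p4,p6}.
Refine {p5,p7,p8,p9} on symbol L: members go to different blocks, giving {p5,p7,p8} and {p9}.
Stable partition: {p1} | {p5,p7,p8} | {p4,p6} | {p9} — 4 equivalence classes.

4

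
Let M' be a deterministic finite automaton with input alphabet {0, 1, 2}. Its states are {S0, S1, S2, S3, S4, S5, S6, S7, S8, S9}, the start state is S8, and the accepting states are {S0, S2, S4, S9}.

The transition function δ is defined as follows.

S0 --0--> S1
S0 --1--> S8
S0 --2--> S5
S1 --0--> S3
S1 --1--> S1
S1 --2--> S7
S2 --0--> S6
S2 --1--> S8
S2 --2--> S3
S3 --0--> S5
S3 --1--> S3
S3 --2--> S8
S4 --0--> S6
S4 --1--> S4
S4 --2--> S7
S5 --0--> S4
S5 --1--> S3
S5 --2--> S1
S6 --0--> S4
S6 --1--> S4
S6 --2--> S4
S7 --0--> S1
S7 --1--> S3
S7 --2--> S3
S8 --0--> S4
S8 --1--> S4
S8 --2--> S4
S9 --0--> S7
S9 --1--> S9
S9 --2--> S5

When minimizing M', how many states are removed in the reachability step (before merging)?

3

BFS from S8 reaches {S1, S3, S4, S5, S6, S7, S8}; the 3 state(s) S0, S2, S9 are never visited.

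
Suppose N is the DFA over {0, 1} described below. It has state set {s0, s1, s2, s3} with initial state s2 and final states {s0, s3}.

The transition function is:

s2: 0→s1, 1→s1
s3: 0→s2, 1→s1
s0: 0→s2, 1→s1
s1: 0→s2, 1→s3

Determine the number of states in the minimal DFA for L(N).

3

Reachable states from the start: {s1,s2,s3}. Unreachable: {s0} — drop them.
Start with accepting vs non-accepting: {s3} | {s1,s2}.
On input 1, block {s1,s2} splits into {s1} and {s2}.
No further refinement is possible. Final partition (3 blocks): {s3} | {s1} | {s2}.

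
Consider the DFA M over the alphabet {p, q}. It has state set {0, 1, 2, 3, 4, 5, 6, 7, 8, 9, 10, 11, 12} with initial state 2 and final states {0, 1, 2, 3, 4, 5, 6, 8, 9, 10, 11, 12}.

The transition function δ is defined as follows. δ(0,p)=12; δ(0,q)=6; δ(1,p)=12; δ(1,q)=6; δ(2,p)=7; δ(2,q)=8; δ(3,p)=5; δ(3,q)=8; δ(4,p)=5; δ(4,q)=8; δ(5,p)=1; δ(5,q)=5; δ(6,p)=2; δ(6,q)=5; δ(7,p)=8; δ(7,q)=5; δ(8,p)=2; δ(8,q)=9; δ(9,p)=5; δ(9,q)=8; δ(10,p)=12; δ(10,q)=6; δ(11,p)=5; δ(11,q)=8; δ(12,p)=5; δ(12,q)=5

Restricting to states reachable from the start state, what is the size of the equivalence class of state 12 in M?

1

Reachable states from the start: {1,2,5,6,7,8,9,12}. Unreachable: {0,3,4,10,11} — drop them.
Start with accepting vs non-accepting: {1,2,5,6,8,9,12} | {7}.
On input p, block {1,2,5,6,8,9,12} splits into {1,5,6,8,9,12} and {2}.
Split {1,5,6,8,9,12} by δ(·,p) → {1,5,9,12} and {6,8}.
On input q, block {1,5,9,12} splits into {1,9} and {5,12}.
Split {6,8} by δ(·,q) → {6} and {8}.
Split {1,9} by δ(·,q) → {1} and {9}.
Split {5,12} by δ(·,p) → {5} and {12}.
The partition is now stable with 8 blocks: {1} | {7} | {2} | {6} | {5} | {8} | {9} | {12}.
State 12 belongs to the block {12}, which has 1 states.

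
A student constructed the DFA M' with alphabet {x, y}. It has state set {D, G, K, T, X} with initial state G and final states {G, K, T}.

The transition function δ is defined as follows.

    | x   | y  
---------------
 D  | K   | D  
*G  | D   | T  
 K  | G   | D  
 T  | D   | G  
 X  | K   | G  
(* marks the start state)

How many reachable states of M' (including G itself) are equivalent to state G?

2

Reachable states from the start: {D,G,K,T}. Unreachable: {X} — drop them.
Start with accepting vs non-accepting: {G,K,T} | {D}.
Split {G,K,T} by δ(·,x) → {G,T} and {K}.
Stable partition: {G,T} | {D} | {K} — 3 equivalence classes.
State G belongs to the block {G,T}, which has 2 states.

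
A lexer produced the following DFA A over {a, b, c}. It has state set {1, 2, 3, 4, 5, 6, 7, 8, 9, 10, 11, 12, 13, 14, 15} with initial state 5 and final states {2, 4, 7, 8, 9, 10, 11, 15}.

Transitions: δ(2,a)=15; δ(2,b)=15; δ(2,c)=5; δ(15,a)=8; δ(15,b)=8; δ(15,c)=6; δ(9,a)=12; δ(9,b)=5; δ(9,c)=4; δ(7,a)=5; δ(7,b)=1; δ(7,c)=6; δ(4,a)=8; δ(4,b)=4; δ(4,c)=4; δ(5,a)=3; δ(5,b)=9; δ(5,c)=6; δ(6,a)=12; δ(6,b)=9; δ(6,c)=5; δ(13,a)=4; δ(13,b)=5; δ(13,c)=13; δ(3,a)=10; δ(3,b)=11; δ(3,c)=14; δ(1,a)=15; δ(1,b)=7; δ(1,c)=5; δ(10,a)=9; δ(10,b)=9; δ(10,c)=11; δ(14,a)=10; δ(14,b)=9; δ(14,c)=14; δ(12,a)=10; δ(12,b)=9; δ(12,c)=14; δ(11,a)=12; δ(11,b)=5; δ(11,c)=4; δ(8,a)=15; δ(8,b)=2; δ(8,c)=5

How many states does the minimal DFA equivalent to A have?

Reachable states from the start: {2,3,4,5,6,8,9,10,11,12,14,15}. Unreachable: {1,7,13} — drop them.
P0 = {2,4,8,9,10,11,15} | {3,5,6,12,14}.
Split {2,4,8,9,10,11,15} by δ(·,a) → {2,4,8,10,15} and {9,11}.
Split {2,4,8,10,15} by δ(·,a) → {2,4,8,15} and {10}.
Split {2,4,8,15} by δ(·,c) → {2,8,15} and {4}.
Refine {3,5,6,12,14} on symbol a: members go to different blocks, giving {3,12,14} and {5,6}.
Stable partition: {2,8,15} | {3,12,14} | {9,11} | {10} | {4} | {5,6} — 6 equivalence classes.

6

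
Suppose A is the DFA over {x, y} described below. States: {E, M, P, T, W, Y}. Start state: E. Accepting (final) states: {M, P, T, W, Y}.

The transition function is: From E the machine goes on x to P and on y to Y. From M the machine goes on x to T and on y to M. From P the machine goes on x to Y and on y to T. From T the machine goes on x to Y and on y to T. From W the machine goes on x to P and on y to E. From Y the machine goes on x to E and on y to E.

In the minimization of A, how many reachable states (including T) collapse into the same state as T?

First remove the unreachable states {M,W}; 4 states remain.
P0 = {P,T,Y} | {E}.
Refine {P,T,Y} on symbol x: members go to different blocks, giving {P,T} and {Y}.
Stable partition: {P,T} | {E} | {Y} — 3 equivalence classes.
State T belongs to the block {P,T}, which has 2 states.

2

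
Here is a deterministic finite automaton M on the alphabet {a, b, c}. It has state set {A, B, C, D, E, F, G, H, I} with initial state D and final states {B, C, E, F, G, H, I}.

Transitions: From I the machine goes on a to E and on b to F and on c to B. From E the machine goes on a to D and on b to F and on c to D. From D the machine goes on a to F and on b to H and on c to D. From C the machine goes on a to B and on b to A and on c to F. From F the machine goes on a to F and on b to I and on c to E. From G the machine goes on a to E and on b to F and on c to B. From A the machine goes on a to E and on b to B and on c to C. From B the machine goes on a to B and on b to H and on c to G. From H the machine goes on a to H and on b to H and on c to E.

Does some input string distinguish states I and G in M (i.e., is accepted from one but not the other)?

No

States {A,C} cannot be reached from the start state, so discard them.
P0 = {B,E,F,G,H,I} | {D}.
Split {B,E,F,G,H,I} by δ(·,a) → {B,F,G,H,I} and {E}.
Refine {B,F,G,H,I} on symbol a: members go to different blocks, giving {B,F,H} and {G,I}.
Refine {B,F,H} on symbol b: members go to different blocks, giving {B,H} and {F}.
Refine {B,H} on symbol c: members go to different blocks, giving {B} and {H}.
No further refinement is possible. Final partition (6 blocks): {B} | {D} | {E} | {G,I} | {F} | {H}.
I and G lie in the same block of the stable partition, so they are equivalent — no string distinguishes them.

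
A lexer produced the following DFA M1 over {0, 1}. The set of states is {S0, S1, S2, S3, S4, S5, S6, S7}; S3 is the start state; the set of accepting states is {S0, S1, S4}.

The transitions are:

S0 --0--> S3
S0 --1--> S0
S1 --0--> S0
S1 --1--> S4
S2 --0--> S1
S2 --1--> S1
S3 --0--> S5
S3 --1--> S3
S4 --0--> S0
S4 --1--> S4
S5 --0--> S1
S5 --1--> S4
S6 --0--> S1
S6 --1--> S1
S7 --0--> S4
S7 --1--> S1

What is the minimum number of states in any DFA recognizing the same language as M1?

4

States {S2,S6,S7} cannot be reached from the start state, so discard them.
Initial partition by acceptance: {S0,S1,S4} | {S3,S5}.
Split {S0,S1,S4} by δ(·,0) → {S1,S4} and {S0}.
Refine {S3,S5} on symbol 0: members go to different blocks, giving {S3} and {S5}.
Stable partition: {S1,S4} | {S3} | {S0} | {S5} — 4 equivalence classes.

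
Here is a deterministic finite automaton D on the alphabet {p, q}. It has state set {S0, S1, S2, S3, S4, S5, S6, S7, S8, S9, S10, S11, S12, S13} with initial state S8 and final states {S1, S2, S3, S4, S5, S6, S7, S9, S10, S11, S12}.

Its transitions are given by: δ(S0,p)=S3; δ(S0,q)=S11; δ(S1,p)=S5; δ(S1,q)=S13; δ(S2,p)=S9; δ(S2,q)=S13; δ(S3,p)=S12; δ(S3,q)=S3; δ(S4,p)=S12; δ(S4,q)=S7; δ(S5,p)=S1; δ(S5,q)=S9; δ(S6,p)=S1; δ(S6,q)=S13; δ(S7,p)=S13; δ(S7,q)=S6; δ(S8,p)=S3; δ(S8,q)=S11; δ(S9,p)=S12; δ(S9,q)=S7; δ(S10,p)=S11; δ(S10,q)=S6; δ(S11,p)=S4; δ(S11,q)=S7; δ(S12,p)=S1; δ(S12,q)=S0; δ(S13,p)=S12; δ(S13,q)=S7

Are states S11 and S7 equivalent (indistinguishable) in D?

Reachable states from the start: {S0,S1,S3,S4,S5,S6,S7,S8,S9,S11,S12,S13}. Unreachable: {S2,S10} — drop them.
Initial partition by acceptance: {S1,S3,S4,S5,S6,S7,S9,S11,S12} | {S0,S8,S13}.
Split {S1,S3,S4,S5,S6,S7,S9,S11,S12} by δ(·,p) → {S1,S3,S4,S5,S6,S9,S11,S12} and {S7}.
Refine {S1,S3,S4,S5,S6,S9,S11,S12} on symbol q: members go to different blocks, giving {S1,S6,S12} and {S4,S9,S11} and {S3,S5}.
Refine {S1,S6,S12} on symbol p: members go to different blocks, giving {S6,S12} and {S1}.
On input p, block {S0,S8,S13} splits into {S0,S8} and {S13}.
Split {S6,S12} by δ(·,q) → {S6} and {S12}.
Refine {S4,S9,S11} on symbol p: members go to different blocks, giving {S4,S9} and {S11}.
Split {S3,S5} by δ(·,p) → {S3} and {S5}.
The partition is now stable with 10 blocks: {S6} | {S0,S8} | {S7} | {S4,S9} | {S3} | {S1} | {S13} | {S12} | {S11} | {S5}.
S11 and S7 end up in different blocks, so they are distinguishable. For instance, the string 'p' is accepted from only S11.

No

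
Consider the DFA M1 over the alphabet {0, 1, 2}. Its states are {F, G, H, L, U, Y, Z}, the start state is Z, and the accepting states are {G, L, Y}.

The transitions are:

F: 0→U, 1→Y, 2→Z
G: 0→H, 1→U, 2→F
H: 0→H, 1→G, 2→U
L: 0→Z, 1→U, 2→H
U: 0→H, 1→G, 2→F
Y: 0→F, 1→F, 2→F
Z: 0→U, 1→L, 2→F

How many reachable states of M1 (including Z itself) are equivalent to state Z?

4

All states are reachable from the start state.
Initial partition by acceptance: {G,L,Y} | {F,H,U,Z}.
The partition is now stable with 2 blocks: {G,L,Y} | {F,H,U,Z}.
The equivalence class containing Z is {F,H,U,Z}, of size 4.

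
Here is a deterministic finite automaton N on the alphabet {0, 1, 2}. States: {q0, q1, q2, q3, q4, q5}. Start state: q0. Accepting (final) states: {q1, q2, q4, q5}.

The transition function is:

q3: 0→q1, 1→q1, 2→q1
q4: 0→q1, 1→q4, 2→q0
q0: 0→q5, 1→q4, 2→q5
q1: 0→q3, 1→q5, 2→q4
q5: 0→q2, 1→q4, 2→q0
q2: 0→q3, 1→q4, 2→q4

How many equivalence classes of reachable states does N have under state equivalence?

Every state is reachable, so we keep all 6.
Initial partition by acceptance: {q1,q2,q4,q5} | {q0,q3}.
Split {q1,q2,q4,q5} by δ(·,0) → {q1,q2} and {q4,q5}.
Split {q0,q3} by δ(·,0) → {q0} and {q3}.
The partition is now stable with 4 blocks: {q1,q2} | {q0} | {q4,q5} | {q3}.

4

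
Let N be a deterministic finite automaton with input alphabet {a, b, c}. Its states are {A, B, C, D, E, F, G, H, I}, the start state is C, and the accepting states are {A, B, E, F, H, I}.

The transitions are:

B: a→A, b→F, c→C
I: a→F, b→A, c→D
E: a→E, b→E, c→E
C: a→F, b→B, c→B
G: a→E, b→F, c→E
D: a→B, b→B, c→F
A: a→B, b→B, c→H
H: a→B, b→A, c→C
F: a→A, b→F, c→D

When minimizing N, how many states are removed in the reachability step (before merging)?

3

No path from C leads to E, G, I; the other 6 states are all reachable.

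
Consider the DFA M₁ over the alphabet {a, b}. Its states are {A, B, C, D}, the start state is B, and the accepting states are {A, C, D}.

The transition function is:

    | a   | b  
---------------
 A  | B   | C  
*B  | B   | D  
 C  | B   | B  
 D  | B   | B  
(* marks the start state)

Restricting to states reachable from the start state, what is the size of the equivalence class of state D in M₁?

1

Reachable states from the start: {B,D}. Unreachable: {A,C} — drop them.
Start with accepting vs non-accepting: {D} | {B}.
No further refinement is possible. Final partition (2 blocks): {D} | {B}.
State D belongs to the block {D}, which has 1 states.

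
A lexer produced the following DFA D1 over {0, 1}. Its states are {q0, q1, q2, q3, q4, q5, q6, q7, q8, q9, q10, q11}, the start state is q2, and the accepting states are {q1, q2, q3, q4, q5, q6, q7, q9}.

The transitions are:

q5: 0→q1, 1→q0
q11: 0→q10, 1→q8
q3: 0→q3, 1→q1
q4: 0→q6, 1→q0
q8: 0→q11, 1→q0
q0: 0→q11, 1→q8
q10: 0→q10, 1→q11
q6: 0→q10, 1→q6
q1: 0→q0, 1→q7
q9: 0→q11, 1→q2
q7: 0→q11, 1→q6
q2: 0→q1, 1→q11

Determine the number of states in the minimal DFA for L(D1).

3

Reachable states from the start: {q0,q1,q2,q6,q7,q8,q10,q11}. Unreachable: {q3,q4,q5,q9} — drop them.
P0 = {q1,q2,q6,q7} | {q0,q8,q10,q11}.
Refine {q1,q2,q6,q7} on symbol 0: members go to different blocks, giving {q1,q6,q7} and {q2}.
The partition is now stable with 3 blocks: {q1,q6,q7} | {q0,q8,q10,q11} | {q2}.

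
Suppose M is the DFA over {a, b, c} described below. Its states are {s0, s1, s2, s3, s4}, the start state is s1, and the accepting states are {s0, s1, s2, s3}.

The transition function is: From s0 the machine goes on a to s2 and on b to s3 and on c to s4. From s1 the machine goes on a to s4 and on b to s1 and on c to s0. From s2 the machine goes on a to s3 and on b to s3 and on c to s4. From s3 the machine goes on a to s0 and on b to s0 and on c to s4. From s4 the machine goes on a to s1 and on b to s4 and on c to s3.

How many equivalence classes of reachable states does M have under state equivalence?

All states are reachable from the start state.
P0 = {s0,s1,s2,s3} | {s4}.
On input a, block {s0,s1,s2,s3} splits into {s0,s2,s3} and {s1}.
No further refinement is possible. Final partition (3 blocks): {s0,s2,s3} | {s4} | {s1}.

3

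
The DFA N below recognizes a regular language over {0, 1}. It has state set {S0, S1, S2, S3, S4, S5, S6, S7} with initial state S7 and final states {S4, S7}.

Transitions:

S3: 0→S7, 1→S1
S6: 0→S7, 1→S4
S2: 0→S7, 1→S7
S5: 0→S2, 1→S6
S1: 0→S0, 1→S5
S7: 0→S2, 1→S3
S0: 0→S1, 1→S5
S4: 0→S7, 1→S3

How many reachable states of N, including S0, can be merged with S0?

2

Every state is reachable, so we keep all 8.
P0 = {S4,S7} | {S0,S1,S2,S3,S5,S6}.
Split {S4,S7} by δ(·,0) → {S4} and {S7}.
Refine {S0,S1,S2,S3,S5,S6} on symbol 0: members go to different blocks, giving {S0,S1,S5} and {S2,S3,S6}.
On input 0, block {S0,S1,S5} splits into {S0,S1} and {S5}.
On input 1, block {S2,S3,S6} splits into {S2} and {S3} and {S6}.
No further refinement is possible. Final partition (7 blocks): {S4} | {S0,S1} | {S7} | {S2} | {S5} | {S3} | {S6}.
The equivalence class containing S0 is {S0,S1}, of size 2.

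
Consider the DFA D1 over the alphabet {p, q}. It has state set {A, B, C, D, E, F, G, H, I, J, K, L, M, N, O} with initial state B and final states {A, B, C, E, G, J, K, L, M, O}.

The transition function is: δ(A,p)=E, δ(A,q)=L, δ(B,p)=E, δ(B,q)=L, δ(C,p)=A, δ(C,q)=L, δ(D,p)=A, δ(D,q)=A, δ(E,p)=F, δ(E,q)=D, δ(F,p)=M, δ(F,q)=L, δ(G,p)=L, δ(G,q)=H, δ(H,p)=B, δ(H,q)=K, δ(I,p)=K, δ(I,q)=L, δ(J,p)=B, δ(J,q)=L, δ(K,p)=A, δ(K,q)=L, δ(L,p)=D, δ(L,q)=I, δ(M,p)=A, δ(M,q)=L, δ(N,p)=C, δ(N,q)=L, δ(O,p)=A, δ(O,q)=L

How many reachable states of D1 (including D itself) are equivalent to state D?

1

First remove the unreachable states {C,G,H,J,N,O}; 9 states remain.
P0 = {A,B,E,K,L,M} | {D,F,I}.
Split {A,B,E,K,L,M} by δ(·,p) → {A,B,K,M} and {E,L}.
Refine {A,B,K,M} on symbol p: members go to different blocks, giving {A,B} and {K,M}.
Split {D,F,I} by δ(·,p) → {F,I} and {D}.
On input p, block {E,L} splits into {E} and {L}.
Stable partition: {A,B} | {F,I} | {E} | {K,M} | {D} | {L} — 6 equivalence classes.
The equivalence class containing D is {D}, of size 1.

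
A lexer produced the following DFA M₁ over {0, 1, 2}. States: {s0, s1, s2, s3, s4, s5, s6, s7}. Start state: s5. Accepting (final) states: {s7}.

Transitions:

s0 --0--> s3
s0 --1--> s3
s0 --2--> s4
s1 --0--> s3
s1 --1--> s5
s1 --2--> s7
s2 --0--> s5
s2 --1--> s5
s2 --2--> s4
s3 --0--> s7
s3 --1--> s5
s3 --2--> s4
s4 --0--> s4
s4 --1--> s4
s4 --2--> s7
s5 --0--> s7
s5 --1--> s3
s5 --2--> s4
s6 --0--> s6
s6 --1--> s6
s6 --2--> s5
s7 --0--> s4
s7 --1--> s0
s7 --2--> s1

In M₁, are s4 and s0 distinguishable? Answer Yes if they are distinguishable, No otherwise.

First remove the unreachable states {s2,s6}; 6 states remain.
Start with accepting vs non-accepting: {s7} | {s0,s1,s3,s4,s5}.
Split {s0,s1,s3,s4,s5} by δ(·,0) → {s0,s1,s4} and {s3,s5}.
Split {s0,s1,s4} by δ(·,0) → {s0,s1} and {s4}.
Split {s0,s1} by δ(·,2) → {s0} and {s1}.
The partition is now stable with 5 blocks: {s7} | {s0} | {s3,s5} | {s4} | {s1}.
s4 and s0 end up in different blocks, so they are distinguishable. For instance, the string '2' is accepted from only s4.

Yes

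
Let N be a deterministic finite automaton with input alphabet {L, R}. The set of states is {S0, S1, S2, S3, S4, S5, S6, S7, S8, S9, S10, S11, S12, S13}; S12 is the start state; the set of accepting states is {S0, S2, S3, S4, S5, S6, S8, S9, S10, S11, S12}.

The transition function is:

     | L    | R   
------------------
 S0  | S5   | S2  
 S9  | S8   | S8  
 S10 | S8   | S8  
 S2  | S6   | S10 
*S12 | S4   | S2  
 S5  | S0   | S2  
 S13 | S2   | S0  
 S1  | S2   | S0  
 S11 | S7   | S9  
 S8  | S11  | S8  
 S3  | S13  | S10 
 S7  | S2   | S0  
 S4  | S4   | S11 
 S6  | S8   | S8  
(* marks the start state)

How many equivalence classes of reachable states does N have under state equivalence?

First remove the unreachable states {S1,S3,S13}; 11 states remain.
P0 = {S0,S2,S4,S5,S6,S8,S9,S10,S11,S12} | {S7}.
Split {S0,S2,S4,S5,S6,S8,S9,S10,S11,S12} by δ(·,L) → {S0,S2,S4,S5,S6,S8,S9,S10,S12} and {S11}.
On input L, block {S0,S2,S4,S5,S6,S8,S9,S10,S12} splits into {S0,S2,S4,S5,S6,S9,S10,S12} and {S8}.
Split {S0,S2,S4,S5,S6,S9,S10,S12} by δ(·,L) → {S0,S2,S4,S5,S12} and {S6,S9,S10}.
Split {S0,S2,S4,S5,S12} by δ(·,L) → {S0,S4,S5,S12} and {S2}.
Split {S0,S4,S5,S12} by δ(·,R) → {S0,S5,S12} and {S4}.
Refine {S0,S5,S12} on symbol L: members go to different blocks, giving {S0,S5} and {S12}.
Stable partition: {S0,S5} | {S7} | {S11} | {S8} | {S6,S9,S10} | {S2} | {S4} | {S12} — 8 equivalence classes.

8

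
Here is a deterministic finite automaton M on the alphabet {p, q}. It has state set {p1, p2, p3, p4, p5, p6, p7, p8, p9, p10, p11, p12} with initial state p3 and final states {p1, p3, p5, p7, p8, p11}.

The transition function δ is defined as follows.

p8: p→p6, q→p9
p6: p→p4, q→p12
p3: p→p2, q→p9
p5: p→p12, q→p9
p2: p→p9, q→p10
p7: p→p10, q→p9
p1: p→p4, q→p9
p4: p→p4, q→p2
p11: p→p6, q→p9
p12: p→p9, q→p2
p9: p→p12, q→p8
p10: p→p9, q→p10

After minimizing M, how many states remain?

First remove the unreachable states {p1,p5,p7,p11}; 8 states remain.
P0 = {p3,p8} | {p2,p4,p6,p9,p10,p12}.
On input q, block {p2,p4,p6,p9,p10,p12} splits into {p2,p4,p6,p10,p12} and {p9}.
On input p, block {p2,p4,p6,p10,p12} splits into {p2,p10,p12} and {p4,p6}.
Split {p3,p8} by δ(·,p) → {p3} and {p8}.
The partition is now stable with 5 blocks: {p3} | {p2,p10,p12} | {p9} | {p4,p6} | {p8}.

5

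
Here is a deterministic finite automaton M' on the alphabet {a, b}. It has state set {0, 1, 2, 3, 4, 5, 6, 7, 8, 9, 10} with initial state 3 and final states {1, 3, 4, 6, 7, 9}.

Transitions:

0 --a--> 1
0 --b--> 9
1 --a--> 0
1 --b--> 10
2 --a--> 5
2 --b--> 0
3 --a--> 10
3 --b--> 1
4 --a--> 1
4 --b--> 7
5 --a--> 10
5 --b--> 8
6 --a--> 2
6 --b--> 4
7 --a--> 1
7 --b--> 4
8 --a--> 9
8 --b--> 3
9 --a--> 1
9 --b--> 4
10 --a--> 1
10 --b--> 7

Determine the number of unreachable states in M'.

Starting at 3 and following transitions, the reachable set is {0, 1, 3, 4, 7, 9, 10}. That leaves 2, 5, 6, 8 unreachable — 4 in total.

4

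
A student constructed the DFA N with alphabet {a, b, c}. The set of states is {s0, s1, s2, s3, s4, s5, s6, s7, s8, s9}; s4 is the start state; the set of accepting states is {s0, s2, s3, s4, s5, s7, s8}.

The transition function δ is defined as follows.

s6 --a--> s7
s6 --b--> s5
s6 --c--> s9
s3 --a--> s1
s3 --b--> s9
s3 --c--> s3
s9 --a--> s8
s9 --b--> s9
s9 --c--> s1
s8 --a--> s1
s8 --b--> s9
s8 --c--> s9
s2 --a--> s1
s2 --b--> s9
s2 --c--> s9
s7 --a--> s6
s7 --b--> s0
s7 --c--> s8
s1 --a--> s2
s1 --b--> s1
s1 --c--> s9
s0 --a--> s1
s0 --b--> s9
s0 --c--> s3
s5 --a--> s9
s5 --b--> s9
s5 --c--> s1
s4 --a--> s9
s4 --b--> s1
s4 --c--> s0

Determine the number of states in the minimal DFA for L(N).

3

Reachable states from the start: {s0,s1,s2,s3,s4,s8,s9}. Unreachable: {s5,s6,s7} — drop them.
Start with accepting vs non-accepting: {s0,s2,s3,s4,s8} | {s1,s9}.
Split {s0,s2,s3,s4,s8} by δ(·,c) → {s0,s3,s4} and {s2,s8}.
Stable partition: {s0,s3,s4} | {s1,s9} | {s2,s8} — 3 equivalence classes.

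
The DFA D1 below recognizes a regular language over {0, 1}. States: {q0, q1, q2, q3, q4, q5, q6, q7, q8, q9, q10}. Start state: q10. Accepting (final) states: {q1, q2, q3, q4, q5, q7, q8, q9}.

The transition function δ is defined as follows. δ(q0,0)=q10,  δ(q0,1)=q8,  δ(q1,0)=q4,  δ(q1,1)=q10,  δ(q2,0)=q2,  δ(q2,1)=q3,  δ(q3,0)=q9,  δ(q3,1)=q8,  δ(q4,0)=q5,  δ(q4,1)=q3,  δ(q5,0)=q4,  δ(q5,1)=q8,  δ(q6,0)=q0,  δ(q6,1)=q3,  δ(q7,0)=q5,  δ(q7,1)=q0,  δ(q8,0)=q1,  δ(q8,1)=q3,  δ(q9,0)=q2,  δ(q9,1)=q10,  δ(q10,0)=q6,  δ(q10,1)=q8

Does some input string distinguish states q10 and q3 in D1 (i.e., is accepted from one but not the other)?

Yes

First remove the unreachable states {q7}; 10 states remain.
Initial partition by acceptance: {q1,q2,q3,q4,q5,q8,q9} | {q0,q6,q10}.
Split {q1,q2,q3,q4,q5,q8,q9} by δ(·,1) → {q2,q3,q4,q5,q8} and {q1,q9}.
Split {q2,q3,q4,q5,q8} by δ(·,0) → {q2,q4,q5} and {q3,q8}.
The partition is now stable with 4 blocks: {q2,q4,q5} | {q0,q6,q10} | {q1,q9} | {q3,q8}.
q10 and q3 end up in different blocks, so they are distinguishable. For instance, the string 'ε' is accepted from only q3.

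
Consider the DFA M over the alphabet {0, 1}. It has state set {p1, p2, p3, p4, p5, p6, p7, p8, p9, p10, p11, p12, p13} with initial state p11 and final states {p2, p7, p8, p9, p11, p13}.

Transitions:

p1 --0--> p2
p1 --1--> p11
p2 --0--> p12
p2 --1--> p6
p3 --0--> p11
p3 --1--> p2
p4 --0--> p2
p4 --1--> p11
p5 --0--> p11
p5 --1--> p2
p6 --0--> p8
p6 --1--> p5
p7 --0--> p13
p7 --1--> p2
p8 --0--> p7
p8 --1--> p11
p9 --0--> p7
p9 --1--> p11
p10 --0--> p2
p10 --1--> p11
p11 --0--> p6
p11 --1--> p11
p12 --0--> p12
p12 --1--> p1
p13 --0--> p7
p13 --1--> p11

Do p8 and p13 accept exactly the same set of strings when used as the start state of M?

First remove the unreachable states {p3,p4,p9,p10}; 9 states remain.
Initial partition by acceptance: {p2,p7,p8,p11,p13} | {p1,p5,p6,p12}.
Refine {p2,p7,p8,p11,p13} on symbol 0: members go to different blocks, giving {p7,p8,p13} and {p2,p11}.
Split {p1,p5,p6,p12} by δ(·,0) → {p1,p5} and {p6} and {p12}.
Refine {p2,p11} on symbol 0: members go to different blocks, giving {p2} and {p11}.
On input 1, block {p7,p8,p13} splits into {p8,p13} and {p7}.
Split {p1,p5} by δ(·,0) → {p1} and {p5}.
The partition is now stable with 8 blocks: {p8,p13} | {p1} | {p2} | {p6} | {p12} | {p11} | {p7} | {p5}.
p8 and p13 lie in the same block of the stable partition, so they are equivalent — no string distinguishes them.

Yes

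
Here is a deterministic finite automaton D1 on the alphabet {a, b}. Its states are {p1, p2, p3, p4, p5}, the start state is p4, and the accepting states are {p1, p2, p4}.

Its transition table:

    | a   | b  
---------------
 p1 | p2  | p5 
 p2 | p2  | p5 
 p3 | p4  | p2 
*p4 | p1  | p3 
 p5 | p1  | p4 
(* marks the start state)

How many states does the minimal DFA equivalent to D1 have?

2

Every state is reachable, so we keep all 5.
Start with accepting vs non-accepting: {p1,p2,p4} | {p3,p5}.
No further refinement is possible. Final partition (2 blocks): {p1,p2,p4} | {p3,p5}.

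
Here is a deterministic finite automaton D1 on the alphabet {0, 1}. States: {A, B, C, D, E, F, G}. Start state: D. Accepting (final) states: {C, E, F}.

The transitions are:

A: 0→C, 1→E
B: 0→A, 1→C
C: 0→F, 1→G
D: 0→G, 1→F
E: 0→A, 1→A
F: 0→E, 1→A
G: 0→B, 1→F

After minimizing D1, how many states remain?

Every state is reachable, so we keep all 7.
Initial partition by acceptance: {C,E,F} | {A,B,D,G}.
Split {C,E,F} by δ(·,0) → {C,F} and {E}.
Refine {C,F} on symbol 0: members go to different blocks, giving {C} and {F}.
Split {A,B,D,G} by δ(·,0) → {B,D,G} and {A}.
Refine {B,D,G} on symbol 0: members go to different blocks, giving {D,G} and {B}.
Refine {D,G} on symbol 0: members go to different blocks, giving {D} and {G}.
The partition is now stable with 7 blocks: {C} | {D} | {E} | {F} | {A} | {B} | {G}.

7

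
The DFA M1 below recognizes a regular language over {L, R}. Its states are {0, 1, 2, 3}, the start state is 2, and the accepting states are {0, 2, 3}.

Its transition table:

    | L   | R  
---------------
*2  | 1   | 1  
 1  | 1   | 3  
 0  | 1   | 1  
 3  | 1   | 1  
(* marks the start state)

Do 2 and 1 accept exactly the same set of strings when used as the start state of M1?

States {0} cannot be reached from the start state, so discard them.
Start with accepting vs non-accepting: {2,3} | {1}.
The partition is now stable with 2 blocks: {2,3} | {1}.
2 and 1 end up in different blocks, so they are distinguishable. For instance, the string 'ε' is accepted from only 2.

No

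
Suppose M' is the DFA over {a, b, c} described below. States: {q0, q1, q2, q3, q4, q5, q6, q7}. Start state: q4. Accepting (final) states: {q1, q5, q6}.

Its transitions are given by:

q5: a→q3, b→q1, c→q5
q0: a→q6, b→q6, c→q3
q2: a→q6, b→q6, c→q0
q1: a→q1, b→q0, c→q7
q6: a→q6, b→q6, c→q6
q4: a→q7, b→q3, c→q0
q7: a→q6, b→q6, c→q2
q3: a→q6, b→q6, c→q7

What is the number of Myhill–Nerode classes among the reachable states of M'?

First remove the unreachable states {q1,q5}; 6 states remain.
Start with accepting vs non-accepting: {q6} | {q0,q2,q3,q4,q7}.
Split {q0,q2,q3,q4,q7} by δ(·,a) → {q0,q2,q3,q7} and {q4}.
No further refinement is possible. Final partition (3 blocks): {q6} | {q0,q2,q3,q7} | {q4}.

3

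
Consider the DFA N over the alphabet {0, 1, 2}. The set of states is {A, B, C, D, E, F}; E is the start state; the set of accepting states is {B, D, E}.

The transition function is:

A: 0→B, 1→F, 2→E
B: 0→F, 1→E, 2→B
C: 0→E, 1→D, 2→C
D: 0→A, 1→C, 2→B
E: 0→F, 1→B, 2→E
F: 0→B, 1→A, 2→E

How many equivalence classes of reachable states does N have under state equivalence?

States {C,D} cannot be reached from the start state, so discard them.
Initial partition by acceptance: {B,E} | {A,F}.
No further refinement is possible. Final partition (2 blocks): {B,E} | {A,F}.

2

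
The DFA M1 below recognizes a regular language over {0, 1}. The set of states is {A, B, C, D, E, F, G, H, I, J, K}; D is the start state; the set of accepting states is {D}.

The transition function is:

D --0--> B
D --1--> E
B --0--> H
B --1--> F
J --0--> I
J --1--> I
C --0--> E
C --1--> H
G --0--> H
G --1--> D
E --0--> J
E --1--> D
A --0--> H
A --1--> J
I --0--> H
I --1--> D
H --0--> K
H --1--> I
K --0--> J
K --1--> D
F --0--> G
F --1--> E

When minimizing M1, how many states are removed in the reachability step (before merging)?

2

Starting at D and following transitions, the reachable set is {B, D, E, F, G, H, I, J, K}. That leaves A, C unreachable — 2 in total.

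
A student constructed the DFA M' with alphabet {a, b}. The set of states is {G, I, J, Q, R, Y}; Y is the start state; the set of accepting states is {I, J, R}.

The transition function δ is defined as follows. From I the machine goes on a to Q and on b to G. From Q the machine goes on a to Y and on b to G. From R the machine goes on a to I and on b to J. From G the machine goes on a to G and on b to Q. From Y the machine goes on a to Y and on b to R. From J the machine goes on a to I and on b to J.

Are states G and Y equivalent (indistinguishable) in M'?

Initial partition by acceptance: {I,J,R} | {G,Q,Y}.
Refine {I,J,R} on symbol a: members go to different blocks, giving {J,R} and {I}.
On input b, block {G,Q,Y} splits into {G,Q} and {Y}.
On input a, block {G,Q} splits into {Q} and {G}.
No further refinement is possible. Final partition (5 blocks): {J,R} | {Q} | {I} | {Y} | {G}.
G and Y end up in different blocks, so they are distinguishable. For instance, the string 'b' is accepted from only Y.

No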